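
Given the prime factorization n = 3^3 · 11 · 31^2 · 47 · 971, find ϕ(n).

7469388000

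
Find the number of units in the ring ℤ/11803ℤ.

10080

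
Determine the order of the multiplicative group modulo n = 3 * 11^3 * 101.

242000

φ(3) = 3 − 1 = 2.
φ(11^3) = 11^3 − 11^2 = 1331 − 121 = 1210.
φ(101) = 101 − 1 = 100.
Multiply: 2 · 1210 · 100 = 242000.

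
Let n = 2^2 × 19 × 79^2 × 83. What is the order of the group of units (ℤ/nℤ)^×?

φ(39368228) = 39368228 · (1 − 1/2) · (1 − 1/19) · (1 − 1/79) · (1 − 1/83)
       = 39368228 · 115128/249166 = 18190224.

18190224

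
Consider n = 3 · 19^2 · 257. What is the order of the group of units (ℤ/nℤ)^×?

175104

φ(3) = 3 − 1 = 2.
φ(19^2) = 19^1·(19−1) = 19·18 = 342.
φ(257) = 257 − 1 = 256.
Since φ is multiplicative, φ(278331) = 2 · 342 · 256 = 175104.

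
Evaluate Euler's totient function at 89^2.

7832

φ(89^2) = 89^2 − 89^1 = 7921 − 89 = 7832.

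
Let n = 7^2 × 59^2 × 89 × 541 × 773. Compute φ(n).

5272578178560

φ(7^2) = 7^2 − 7^1 = 49 − 7 = 42.
φ(59^2) = 59^1·(59−1) = 59·58 = 3422.
φ(89) = 89 − 1 = 88.
φ(541) = 541 − 1 = 540.
φ(773) = 773 − 1 = 772.
φ(6348437801713) = 42 × 3422 × 88 × 540 × 772 = 5272578178560.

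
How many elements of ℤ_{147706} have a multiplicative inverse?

61776

First factor: 147706 = 2 · 13^2 · 19 · 23.
φ(2) = 2 − 1 = 1.
φ(13^2) = 13^1·(13−1) = 13·12 = 156.
φ(19) = 19 − 1 = 18.
φ(23) = 23 − 1 = 22.
φ(147706) = 1 × 156 × 18 × 22 = 61776.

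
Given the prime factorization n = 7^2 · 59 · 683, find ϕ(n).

1661352

φ(7^2) = 7^1·(7−1) = 7·6 = 42.
φ(59) = 59 − 1 = 58.
φ(683) = 683 − 1 = 682.
Since φ is multiplicative, φ(1974553) = 42 · 58 · 682 = 1661352.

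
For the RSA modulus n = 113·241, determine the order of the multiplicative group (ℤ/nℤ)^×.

26880

For distinct primes, φ(pq) = (p−1)(q−1) = 112 × 240 = 26880.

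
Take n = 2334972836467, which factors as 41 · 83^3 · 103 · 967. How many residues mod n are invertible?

φ(41) = 41 − 1 = 40.
φ(83^3) = 83^2·(83−1) = 6889·82 = 564898.
φ(103) = 103 − 1 = 102.
φ(967) = 967 − 1 = 966.
Since φ is multiplicative, φ(2334972836467) = 40 · 564898 · 102 · 966 = 2226421189440.

2226421189440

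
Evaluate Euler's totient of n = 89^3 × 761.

φ(536481409) = 536481409 · (1 − 1/89) · (1 − 1/761)
       = 536481409 · 66880/67729 = 529756480.

529756480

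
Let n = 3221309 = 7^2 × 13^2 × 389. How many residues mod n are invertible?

2542176

φ(3221309) = 3221309 · (1 − 1/7) · (1 − 1/13) · (1 − 1/389)
       = 3221309 · 27936/35399 = 2542176.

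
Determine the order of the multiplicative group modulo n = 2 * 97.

96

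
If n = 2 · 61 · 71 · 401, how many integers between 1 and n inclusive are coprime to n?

φ(2) = 2 − 1 = 1.
φ(61) = 61 − 1 = 60.
φ(71) = 71 − 1 = 70.
φ(401) = 401 − 1 = 400.
Multiply: 1 · 60 · 70 · 400 = 1680000.

1680000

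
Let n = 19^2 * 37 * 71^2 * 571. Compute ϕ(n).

φ(19^2) = 19^1·(19−1) = 19·18 = 342.
φ(37) = 37 − 1 = 36.
φ(71^2) = 71^1·(71−1) = 71·70 = 4970.
φ(571) = 571 − 1 = 570.
Multiply: 342 · 36 · 4970 · 570 = 34878664800.

34878664800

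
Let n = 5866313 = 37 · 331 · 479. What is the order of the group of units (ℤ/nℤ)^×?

5678640

φ(37) = 37 − 1 = 36.
φ(331) = 331 − 1 = 330.
φ(479) = 479 − 1 = 478.
Since φ is multiplicative, φ(5866313) = 36 · 330 · 478 = 5678640.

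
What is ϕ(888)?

First factor: 888 = 2^3 * 3 * 37.
φ(888) = 888 · (1 − 1/2) · (1 − 1/3) · (1 − 1/37)
       = 888 · 72/222 = 288.

288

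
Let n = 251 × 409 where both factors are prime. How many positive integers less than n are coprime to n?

102000

φ(251) = 251 − 1 = 250.
φ(409) = 409 − 1 = 408.
φ(102659) = 250 × 408 = 102000.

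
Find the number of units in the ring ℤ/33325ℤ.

Prime factorization: 33325 = 5**2 * 31 * 43.
φ(33325) = 33325 · (1 − 1/5) · (1 − 1/31) · (1 − 1/43)
       = 33325 · 5040/6665 = 25200.

25200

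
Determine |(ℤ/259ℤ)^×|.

216

Prime factorization: 259 = 7 * 37.
φ(259) = 259 · (1 − 1/7) · (1 − 1/37)
       = 259 · 216/259 = 216.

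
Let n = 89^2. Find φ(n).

7832

φ(7921) = 7921 · (1 − 1/89)
       = 7921 · 88/89 = 7832.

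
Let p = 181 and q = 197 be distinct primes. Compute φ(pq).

35280

φ(35657) = 35657 · (1 − 1/181) · (1 − 1/197)
       = 35657 · 35280/35657 = 35280.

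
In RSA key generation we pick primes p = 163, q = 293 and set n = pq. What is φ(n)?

47304

For distinct primes, φ(pq) = (p−1)(q−1) = 162 × 292 = 47304.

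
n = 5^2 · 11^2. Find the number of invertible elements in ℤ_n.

φ(3025) = 3025 · (1 − 1/5) · (1 − 1/11)
       = 3025 · 40/55 = 2200.

2200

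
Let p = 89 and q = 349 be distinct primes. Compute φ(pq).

30624

φ(31061) = 31061 · (1 − 1/89) · (1 − 1/349)
       = 31061 · 30624/31061 = 30624.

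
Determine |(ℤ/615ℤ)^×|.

Factor 615: 615 = 3 · 5 · 41.
φ(3) = 3 − 1 = 2.
φ(5) = 5 − 1 = 4.
φ(41) = 41 − 1 = 40.
φ(615) = 2 × 4 × 40 = 320.

320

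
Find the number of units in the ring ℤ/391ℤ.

352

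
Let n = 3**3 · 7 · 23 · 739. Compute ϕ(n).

1753488

φ(3^3) = 3^3 − 3^2 = 27 − 9 = 18.
φ(7) = 7 − 1 = 6.
φ(23) = 23 − 1 = 22.
φ(739) = 739 − 1 = 738.
Multiply: 18 · 6 · 22 · 738 = 1753488.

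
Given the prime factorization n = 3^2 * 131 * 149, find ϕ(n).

115440

φ(3^2) = 3^1·(3−1) = 3·2 = 6.
φ(131) = 131 − 1 = 130.
φ(149) = 149 − 1 = 148.
Multiply: 6 · 130 · 148 = 115440.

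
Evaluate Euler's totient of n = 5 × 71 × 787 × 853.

187508160

φ(5) = 5 − 1 = 4.
φ(71) = 71 − 1 = 70.
φ(787) = 787 − 1 = 786.
φ(853) = 853 − 1 = 852.
Multiply: 4 · 70 · 786 · 852 = 187508160.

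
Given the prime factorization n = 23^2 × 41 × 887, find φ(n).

φ(19238143) = 19238143 · (1 − 1/23) · (1 − 1/41) · (1 − 1/887)
       = 19238143 · 779680/836441 = 17932640.

17932640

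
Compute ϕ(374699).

311040

Prime factorization: 374699 = 13 × 19 × 37 × 41.
φ(13) = 13 − 1 = 12.
φ(19) = 19 − 1 = 18.
φ(37) = 37 − 1 = 36.
φ(41) = 41 − 1 = 40.
Since φ is multiplicative, φ(374699) = 12 · 18 · 36 · 40 = 311040.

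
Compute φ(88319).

88319 = 7 × 11 × 31 × 37.
φ(7) = 7 − 1 = 6.
φ(11) = 11 − 1 = 10.
φ(31) = 31 − 1 = 30.
φ(37) = 37 − 1 = 36.
φ(88319) = 6 × 10 × 30 × 36 = 64800.

64800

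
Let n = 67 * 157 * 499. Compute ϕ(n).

φ(5248981) = 5248981 · (1 − 1/67) · (1 − 1/157) · (1 − 1/499)
       = 5248981 · 5127408/5248981 = 5127408.

5127408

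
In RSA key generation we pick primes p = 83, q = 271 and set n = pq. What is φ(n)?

φ(pq) = (p−1)(q−1) = 82 · 270 = 22140.

22140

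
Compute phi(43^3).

φ(43^3) = 43^3 − 43^2 = 79507 − 1849 = 77658.

77658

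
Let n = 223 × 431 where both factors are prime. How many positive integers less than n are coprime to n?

φ(n) = (p − 1)(q − 1) = (223−1)(431−1) = 222·430 = 95460.

95460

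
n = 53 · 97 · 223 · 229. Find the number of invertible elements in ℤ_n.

252675072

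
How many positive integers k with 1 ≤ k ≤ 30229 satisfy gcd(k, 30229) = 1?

27216

Factor 30229: 30229 = 19 × 37 × 43.
φ(30229) = 30229 · (1 − 1/19) · (1 − 1/37) · (1 − 1/43)
       = 30229 · 27216/30229 = 27216.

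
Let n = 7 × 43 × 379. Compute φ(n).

φ(7) = 7 − 1 = 6.
φ(43) = 43 − 1 = 42.
φ(379) = 379 − 1 = 378.
φ(114079) = 6 × 42 × 378 = 95256.

95256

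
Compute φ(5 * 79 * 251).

78000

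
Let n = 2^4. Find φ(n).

φ(16) = 16 · (1 − 1/2)
       = 16 · 1/2 = 8.

8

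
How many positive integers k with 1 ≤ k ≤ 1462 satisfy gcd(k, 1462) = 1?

Prime factorization: 1462 = 2 * 17 * 43.
φ(2) = 2 − 1 = 1.
φ(17) = 17 − 1 = 16.
φ(43) = 43 − 1 = 42.
Multiply: 1 · 16 · 42 = 672.

672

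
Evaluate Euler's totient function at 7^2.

42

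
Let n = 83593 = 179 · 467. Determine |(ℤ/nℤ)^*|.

82948

φ(179) = 179 − 1 = 178.
φ(467) = 467 − 1 = 466.
Multiply: 178 · 466 = 82948.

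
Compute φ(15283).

13440

Prime factorization: 15283 = 17 · 29 · 31.
φ(17) = 17 − 1 = 16.
φ(29) = 29 − 1 = 28.
φ(31) = 31 − 1 = 30.
φ(15283) = 16 × 28 × 30 = 13440.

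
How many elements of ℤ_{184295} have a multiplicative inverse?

134400

184295 = 5 · 29 · 31 · 41.
φ(5) = 5 − 1 = 4.
φ(29) = 29 − 1 = 28.
φ(31) = 31 − 1 = 30.
φ(41) = 41 − 1 = 40.
Since φ is multiplicative, φ(184295) = 4 · 28 · 30 · 40 = 134400.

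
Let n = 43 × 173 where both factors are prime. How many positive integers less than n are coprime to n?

7224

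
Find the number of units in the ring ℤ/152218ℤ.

63360

Factor 152218: 152218 = 2 · 11^2 · 17 · 37.
φ(152218) = 152218 · (1 − 1/2) · (1 − 1/11) · (1 − 1/17) · (1 − 1/37)
       = 152218 · 5760/13838 = 63360.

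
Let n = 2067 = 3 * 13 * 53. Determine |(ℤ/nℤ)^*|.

φ(3) = 3 − 1 = 2.
φ(13) = 13 − 1 = 12.
φ(53) = 53 − 1 = 52.
Since φ is multiplicative, φ(2067) = 2 · 12 · 52 = 1248.

1248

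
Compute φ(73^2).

φ(5329) = 5329 · (1 − 1/73)
       = 5329 · 72/73 = 5256.

5256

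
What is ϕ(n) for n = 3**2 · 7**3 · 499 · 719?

630742896

φ(1107556947) = 1107556947 · (1 − 1/3) · (1 − 1/7) · (1 − 1/499) · (1 − 1/719)
       = 1107556947 · 4290768/7534401 = 630742896.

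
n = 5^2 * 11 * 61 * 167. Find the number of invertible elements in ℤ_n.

φ(2801425) = 2801425 · (1 − 1/5) · (1 − 1/11) · (1 − 1/61) · (1 − 1/167)
       = 2801425 · 398400/560285 = 1992000.

1992000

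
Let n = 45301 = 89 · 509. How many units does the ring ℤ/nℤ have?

44704

φ(45301) = 45301 · (1 − 1/89) · (1 − 1/509)
       = 45301 · 44704/45301 = 44704.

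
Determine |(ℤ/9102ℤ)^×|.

2880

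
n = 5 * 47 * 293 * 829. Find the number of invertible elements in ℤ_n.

φ(57080795) = 57080795 · (1 − 1/5) · (1 − 1/47) · (1 − 1/293) · (1 − 1/829)
       = 57080795 · 44486784/57080795 = 44486784.

44486784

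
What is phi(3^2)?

6

φ(3^2) = 3^1·(3−1) = 3·2 = 6.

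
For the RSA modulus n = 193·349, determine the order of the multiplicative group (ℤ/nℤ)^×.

66816

φ(n) = (p − 1)(q − 1) = (193−1)(349−1) = 192·348 = 66816.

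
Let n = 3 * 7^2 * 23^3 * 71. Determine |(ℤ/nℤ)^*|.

68431440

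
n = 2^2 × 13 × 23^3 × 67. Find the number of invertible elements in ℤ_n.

18434592

φ(2^2) = 2^1·(2−1) = 2·1 = 2.
φ(13) = 13 − 1 = 12.
φ(23^3) = 23^3 − 23^2 = 12167 − 529 = 11638.
φ(67) = 67 − 1 = 66.
φ(42389828) = 2 × 12 × 11638 × 66 = 18434592.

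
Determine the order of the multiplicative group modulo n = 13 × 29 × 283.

94752

φ(13) = 13 − 1 = 12.
φ(29) = 29 − 1 = 28.
φ(283) = 283 − 1 = 282.
Since φ is multiplicative, φ(106691) = 12 · 28 · 282 = 94752.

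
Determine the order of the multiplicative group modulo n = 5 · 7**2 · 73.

12096

φ(5) = 5 − 1 = 4.
φ(7^2) = 7^1·(7−1) = 7·6 = 42.
φ(73) = 73 − 1 = 72.
φ(17885) = 4 × 42 × 72 = 12096.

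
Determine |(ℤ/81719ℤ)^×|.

63360

Factor 81719: 81719 = 11 × 17 × 19 × 23.
φ(81719) = 81719 · (1 − 1/11) · (1 − 1/17) · (1 − 1/19) · (1 − 1/23)
       = 81719 · 63360/81719 = 63360.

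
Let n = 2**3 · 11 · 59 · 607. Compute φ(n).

φ(3151544) = 3151544 · (1 − 1/2) · (1 − 1/11) · (1 − 1/59) · (1 − 1/607)
       = 3151544 · 351480/787886 = 1405920.

1405920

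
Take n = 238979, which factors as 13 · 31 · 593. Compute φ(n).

213120

φ(13) = 13 − 1 = 12.
φ(31) = 31 − 1 = 30.
φ(593) = 593 − 1 = 592.
φ(238979) = 12 × 30 × 592 = 213120.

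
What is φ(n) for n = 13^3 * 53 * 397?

φ(13^3) = 13^2·(13−1) = 169·12 = 2028.
φ(53) = 53 − 1 = 52.
φ(397) = 397 − 1 = 396.
Multiply: 2028 · 52 · 396 = 41760576.

41760576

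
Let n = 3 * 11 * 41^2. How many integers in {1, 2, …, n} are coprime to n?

32800

φ(3) = 3 − 1 = 2.
φ(11) = 11 − 1 = 10.
φ(41^2) = 41^1·(41−1) = 41·40 = 1640.
Since φ is multiplicative, φ(55473) = 2 · 10 · 1640 = 32800.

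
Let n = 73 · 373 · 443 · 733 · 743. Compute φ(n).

φ(6569437822693) = 6569437822693 · (1 − 1/73) · (1 − 1/373) · (1 − 1/443) · (1 − 1/733) · (1 − 1/743)
       = 6569437822693 · 6430025452032/6569437822693 = 6430025452032.

6430025452032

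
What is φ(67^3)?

296274

φ(300763) = 300763 · (1 − 1/67)
       = 300763 · 66/67 = 296274.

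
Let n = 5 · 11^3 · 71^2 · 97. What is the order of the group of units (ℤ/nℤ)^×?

φ(3254141935) = 3254141935 · (1 − 1/5) · (1 − 1/11) · (1 − 1/71) · (1 − 1/97)
       = 3254141935 · 268800/378785 = 2309260800.

2309260800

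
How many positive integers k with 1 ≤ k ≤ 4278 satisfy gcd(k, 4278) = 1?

Prime factorization: 4278 = 2 · 3 · 23 · 31.
φ(2) = 2 − 1 = 1.
φ(3) = 3 − 1 = 2.
φ(23) = 23 − 1 = 22.
φ(31) = 31 − 1 = 30.
φ(4278) = 1 × 2 × 22 × 30 = 1320.

1320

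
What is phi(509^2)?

258572

φ(259081) = 259081 · (1 − 1/509)
       = 259081 · 508/509 = 258572.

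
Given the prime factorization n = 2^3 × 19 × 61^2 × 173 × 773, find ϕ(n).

34991239680

φ(2^3) = 2^3 − 2^2 = 8 − 4 = 4.
φ(19) = 19 − 1 = 18.
φ(61^2) = 61^1·(61−1) = 61·60 = 3660.
φ(173) = 173 − 1 = 172.
φ(773) = 773 − 1 = 772.
Multiply: 4 · 18 · 3660 · 172 · 772 = 34991239680.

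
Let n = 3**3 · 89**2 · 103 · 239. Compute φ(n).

3422333376

φ(3^3) = 3^2·(3−1) = 9·2 = 18.
φ(89^2) = 89^1·(89−1) = 89·88 = 7832.
φ(103) = 103 − 1 = 102.
φ(239) = 239 − 1 = 238.
Multiply: 18 · 7832 · 102 · 238 = 3422333376.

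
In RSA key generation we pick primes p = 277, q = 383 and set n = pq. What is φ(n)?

φ(106091) = 106091 · (1 − 1/277) · (1 − 1/383)
       = 106091 · 105432/106091 = 105432.

105432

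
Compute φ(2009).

1680

Prime factorization: 2009 = 7**2 · 41.
φ(7^2) = 7^2 − 7^1 = 49 − 7 = 42.
φ(41) = 41 − 1 = 40.
Multiply: 42 · 40 = 1680.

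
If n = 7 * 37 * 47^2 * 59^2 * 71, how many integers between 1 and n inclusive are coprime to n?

φ(141402748781) = 141402748781 · (1 − 1/7) · (1 − 1/37) · (1 − 1/47) · (1 − 1/59) · (1 − 1/71)
       = 141402748781 · 40340160/50992697 = 111863263680.

111863263680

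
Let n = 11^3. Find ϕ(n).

1210

φ(1331) = 1331 · (1 − 1/11)
       = 1331 · 10/11 = 1210.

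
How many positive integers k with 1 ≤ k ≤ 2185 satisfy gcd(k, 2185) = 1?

1584

2185 = 5 * 19 * 23.
φ(5) = 5 − 1 = 4.
φ(19) = 19 − 1 = 18.
φ(23) = 23 − 1 = 22.
φ(2185) = 4 × 18 × 22 = 1584.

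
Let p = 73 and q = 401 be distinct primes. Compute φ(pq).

φ(n) = (p − 1)(q − 1) = (73−1)(401−1) = 72·400 = 28800.

28800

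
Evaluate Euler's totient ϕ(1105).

First factor: 1105 = 5 · 13 · 17.
φ(5) = 5 − 1 = 4.
φ(13) = 13 − 1 = 12.
φ(17) = 17 − 1 = 16.
Multiply: 4 · 12 · 16 = 768.

768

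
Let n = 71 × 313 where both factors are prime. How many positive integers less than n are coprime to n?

21840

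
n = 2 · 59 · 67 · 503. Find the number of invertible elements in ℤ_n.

1921656

φ(3976718) = 3976718 · (1 − 1/2) · (1 − 1/59) · (1 − 1/67) · (1 − 1/503)
       = 3976718 · 1921656/3976718 = 1921656.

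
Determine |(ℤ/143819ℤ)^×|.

123552

143819 = 13**2 · 23 · 37.
φ(13^2) = 13^1·(13−1) = 13·12 = 156.
φ(23) = 23 − 1 = 22.
φ(37) = 37 − 1 = 36.
Multiply: 156 · 22 · 36 = 123552.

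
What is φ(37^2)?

φ(37^2) = 37^1·(37−1) = 37·36 = 1332.

1332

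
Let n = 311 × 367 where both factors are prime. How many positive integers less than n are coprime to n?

φ(pq) = (p−1)(q−1) = 310 · 366 = 113460.

113460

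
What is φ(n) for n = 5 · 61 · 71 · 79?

1310400

φ(1710745) = 1710745 · (1 − 1/5) · (1 − 1/61) · (1 − 1/71) · (1 − 1/79)
       = 1710745 · 1310400/1710745 = 1310400.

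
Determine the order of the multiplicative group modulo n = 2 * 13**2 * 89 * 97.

φ(2) = 2 − 1 = 1.
φ(13^2) = 13^1·(13−1) = 13·12 = 156.
φ(89) = 89 − 1 = 88.
φ(97) = 97 − 1 = 96.
Multiply: 1 · 156 · 88 · 96 = 1317888.

1317888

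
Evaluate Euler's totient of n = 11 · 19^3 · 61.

3898800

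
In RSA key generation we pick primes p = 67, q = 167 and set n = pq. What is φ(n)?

10956

φ(pq) = (p−1)(q−1) = 66 · 166 = 10956.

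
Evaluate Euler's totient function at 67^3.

φ(300763) = 300763 · (1 − 1/67)
       = 300763 · 66/67 = 296274.

296274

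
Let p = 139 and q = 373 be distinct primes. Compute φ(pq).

51336

φ(51847) = 51847 · (1 − 1/139) · (1 − 1/373)
       = 51847 · 51336/51847 = 51336.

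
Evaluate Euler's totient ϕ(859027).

713856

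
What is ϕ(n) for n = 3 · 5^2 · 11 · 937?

φ(3) = 3 − 1 = 2.
φ(5^2) = 5^2 − 5^1 = 25 − 5 = 20.
φ(11) = 11 − 1 = 10.
φ(937) = 937 − 1 = 936.
φ(773025) = 2 × 20 × 10 × 936 = 374400.

374400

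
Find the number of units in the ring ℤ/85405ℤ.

Prime factorization: 85405 = 5 · 19 · 29 · 31.
φ(85405) = 85405 · (1 − 1/5) · (1 − 1/19) · (1 − 1/29) · (1 − 1/31)
       = 85405 · 60480/85405 = 60480.

60480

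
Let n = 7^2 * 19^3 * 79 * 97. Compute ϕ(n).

2043595008

φ(7^2) = 7^2 − 7^1 = 49 − 7 = 42.
φ(19^3) = 19^2·(19−1) = 361·18 = 6498.
φ(79) = 79 − 1 = 78.
φ(97) = 97 − 1 = 96.
Since φ is multiplicative, φ(2575465333) = 42 · 6498 · 78 · 96 = 2043595008.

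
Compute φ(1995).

Prime factorization: 1995 = 3 · 5 · 7 · 19.
φ(3) = 3 − 1 = 2.
φ(5) = 5 − 1 = 4.
φ(7) = 7 − 1 = 6.
φ(19) = 19 − 1 = 18.
φ(1995) = 2 × 4 × 6 × 18 = 864.

864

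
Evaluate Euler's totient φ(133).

108

First factor: 133 = 7 × 19.
φ(133) = 133 · (1 − 1/7) · (1 − 1/19)
       = 133 · 108/133 = 108.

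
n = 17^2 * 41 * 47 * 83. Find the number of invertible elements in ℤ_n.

φ(46222949) = 46222949 · (1 − 1/17) · (1 − 1/41) · (1 − 1/47) · (1 − 1/83)
       = 46222949 · 2414080/2718997 = 41039360.

41039360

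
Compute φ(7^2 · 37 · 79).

117936

φ(7^2) = 7^2 − 7^1 = 49 − 7 = 42.
φ(37) = 37 − 1 = 36.
φ(79) = 79 − 1 = 78.
Multiply: 42 · 36 · 78 = 117936.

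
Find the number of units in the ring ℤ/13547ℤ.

11880

13547 = 19 · 23 · 31.
φ(19) = 19 − 1 = 18.
φ(23) = 23 − 1 = 22.
φ(31) = 31 − 1 = 30.
φ(13547) = 18 × 22 × 30 = 11880.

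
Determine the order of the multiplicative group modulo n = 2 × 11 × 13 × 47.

φ(2) = 2 − 1 = 1.
φ(11) = 11 − 1 = 10.
φ(13) = 13 − 1 = 12.
φ(47) = 47 − 1 = 46.
Since φ is multiplicative, φ(13442) = 1 · 10 · 12 · 46 = 5520.

5520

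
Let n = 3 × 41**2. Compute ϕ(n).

φ(3) = 3 − 1 = 2.
φ(41^2) = 41^2 − 41^1 = 1681 − 41 = 1640.
φ(5043) = 2 × 1640 = 3280.

3280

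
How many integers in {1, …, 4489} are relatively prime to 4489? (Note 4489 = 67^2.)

4422

φ(4489) = 4489 · (1 − 1/67)
       = 4489 · 66/67 = 4422.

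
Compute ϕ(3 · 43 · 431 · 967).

φ(53764233) = 53764233 · (1 − 1/3) · (1 − 1/43) · (1 − 1/431) · (1 − 1/967)
       = 53764233 · 34891920/53764233 = 34891920.

34891920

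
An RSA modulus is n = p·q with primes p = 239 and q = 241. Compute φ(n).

57120

φ(239) = 239 − 1 = 238.
φ(241) = 241 − 1 = 240.
φ(57599) = 238 × 240 = 57120.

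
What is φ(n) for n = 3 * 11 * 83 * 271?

442800

φ(3) = 3 − 1 = 2.
φ(11) = 11 − 1 = 10.
φ(83) = 83 − 1 = 82.
φ(271) = 271 − 1 = 270.
φ(742269) = 2 × 10 × 82 × 270 = 442800.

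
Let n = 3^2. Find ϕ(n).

6

φ(9) = 9 · (1 − 1/3)
       = 9 · 2/3 = 6.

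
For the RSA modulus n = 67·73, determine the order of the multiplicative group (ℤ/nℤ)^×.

φ(67) = 67 − 1 = 66.
φ(73) = 73 − 1 = 72.
φ(4891) = 66 × 72 = 4752.

4752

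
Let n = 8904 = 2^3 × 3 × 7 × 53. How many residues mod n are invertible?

φ(2^3) = 2^2·(2−1) = 4·1 = 4.
φ(3) = 3 − 1 = 2.
φ(7) = 7 − 1 = 6.
φ(53) = 53 − 1 = 52.
Since φ is multiplicative, φ(8904) = 4 · 2 · 6 · 52 = 2496.

2496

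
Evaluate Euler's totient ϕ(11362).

Prime factorization: 11362 = 2 * 13 * 19 * 23.
φ(2) = 2 − 1 = 1.
φ(13) = 13 − 1 = 12.
φ(19) = 19 − 1 = 18.
φ(23) = 23 − 1 = 22.
Since φ is multiplicative, φ(11362) = 1 · 12 · 18 · 22 = 4752.

4752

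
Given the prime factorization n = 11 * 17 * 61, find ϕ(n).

φ(11) = 11 − 1 = 10.
φ(17) = 17 − 1 = 16.
φ(61) = 61 − 1 = 60.
φ(11407) = 10 × 16 × 60 = 9600.

9600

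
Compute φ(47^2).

2162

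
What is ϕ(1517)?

1440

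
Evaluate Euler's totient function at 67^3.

296274

φ(67^3) = 67^3 − 67^2 = 300763 − 4489 = 296274.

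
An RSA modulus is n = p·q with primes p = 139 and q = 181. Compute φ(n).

24840

φ(n) = (p − 1)(q − 1) = (139−1)(181−1) = 138·180 = 24840.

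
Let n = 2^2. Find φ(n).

φ(4) = 4 · (1 − 1/2)
       = 4 · 1/2 = 2.

2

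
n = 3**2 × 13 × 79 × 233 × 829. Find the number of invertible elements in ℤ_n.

φ(1785350151) = 1785350151 · (1 − 1/3) · (1 − 1/13) · (1 − 1/79) · (1 − 1/233) · (1 − 1/829)
       = 1785350151 · 359603712/595116717 = 1078811136.

1078811136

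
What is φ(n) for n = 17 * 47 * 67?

φ(17) = 17 − 1 = 16.
φ(47) = 47 − 1 = 46.
φ(67) = 67 − 1 = 66.
φ(53533) = 16 × 46 × 66 = 48576.

48576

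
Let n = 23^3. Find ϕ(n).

11638

φ(12167) = 12167 · (1 − 1/23)
       = 12167 · 22/23 = 11638.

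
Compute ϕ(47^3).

φ(47^3) = 47^3 − 47^2 = 103823 − 2209 = 101614.

101614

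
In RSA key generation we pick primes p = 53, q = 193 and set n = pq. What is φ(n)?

9984

φ(n) = (p − 1)(q − 1) = (53−1)(193−1) = 52·192 = 9984.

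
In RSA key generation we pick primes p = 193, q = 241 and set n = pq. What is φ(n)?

For distinct primes, φ(pq) = (p−1)(q−1) = 192 × 240 = 46080.

46080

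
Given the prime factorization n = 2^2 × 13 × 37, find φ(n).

864

φ(1924) = 1924 · (1 − 1/2) · (1 − 1/13) · (1 − 1/37)
       = 1924 · 432/962 = 864.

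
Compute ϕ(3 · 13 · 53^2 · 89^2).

φ(3) = 3 − 1 = 2.
φ(13) = 13 − 1 = 12.
φ(53^2) = 53^2 − 53^1 = 2809 − 53 = 2756.
φ(89^2) = 89^2 − 89^1 = 7921 − 89 = 7832.
φ(867753471) = 2 × 12 × 2756 × 7832 = 518039808.

518039808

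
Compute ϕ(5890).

2160

Prime factorization: 5890 = 2 · 5 · 19 · 31.
φ(2) = 2 − 1 = 1.
φ(5) = 5 − 1 = 4.
φ(19) = 19 − 1 = 18.
φ(31) = 31 − 1 = 30.
φ(5890) = 1 × 4 × 18 × 30 = 2160.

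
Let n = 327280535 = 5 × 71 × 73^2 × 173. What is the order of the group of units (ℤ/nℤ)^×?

253128960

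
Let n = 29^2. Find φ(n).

812

φ(841) = 841 · (1 − 1/29)
       = 841 · 28/29 = 812.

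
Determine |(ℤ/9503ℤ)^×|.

Prime factorization: 9503 = 13 · 17 · 43.
φ(9503) = 9503 · (1 − 1/13) · (1 − 1/17) · (1 − 1/43)
       = 9503 · 8064/9503 = 8064.

8064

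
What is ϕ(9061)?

7680

9061 = 13 · 17 · 41.
φ(9061) = 9061 · (1 − 1/13) · (1 − 1/17) · (1 − 1/41)
       = 9061 · 7680/9061 = 7680.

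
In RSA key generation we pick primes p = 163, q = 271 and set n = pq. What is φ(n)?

43740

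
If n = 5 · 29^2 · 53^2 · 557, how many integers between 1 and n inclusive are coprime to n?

4977027328

φ(5) = 5 − 1 = 4.
φ(29^2) = 29^2 − 29^1 = 841 − 29 = 812.
φ(53^2) = 53^1·(53−1) = 53·52 = 2756.
φ(557) = 557 − 1 = 556.
φ(6579197665) = 4 × 812 × 2756 × 556 = 4977027328.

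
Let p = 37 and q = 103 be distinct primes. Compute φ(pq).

3672

φ(n) = (p − 1)(q − 1) = (37−1)(103−1) = 36·102 = 3672.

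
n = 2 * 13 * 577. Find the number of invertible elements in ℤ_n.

φ(2) = 2 − 1 = 1.
φ(13) = 13 − 1 = 12.
φ(577) = 577 − 1 = 576.
φ(15002) = 1 × 12 × 576 = 6912.

6912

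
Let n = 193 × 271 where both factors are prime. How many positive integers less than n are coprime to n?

51840

For distinct primes, φ(pq) = (p−1)(q−1) = 192 × 270 = 51840.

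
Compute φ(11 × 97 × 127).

φ(135509) = 135509 · (1 − 1/11) · (1 − 1/97) · (1 − 1/127)
       = 135509 · 120960/135509 = 120960.

120960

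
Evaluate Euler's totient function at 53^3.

146068

φ(53^3) = 53^2·(53−1) = 2809·52 = 146068.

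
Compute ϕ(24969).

24969 = 3 · 7 · 29 · 41.
φ(3) = 3 − 1 = 2.
φ(7) = 7 − 1 = 6.
φ(29) = 29 − 1 = 28.
φ(41) = 41 − 1 = 40.
Multiply: 2 · 6 · 28 · 40 = 13440.

13440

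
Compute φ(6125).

First factor: 6125 = 5**3 × 7**2.
φ(5^3) = 5^2·(5−1) = 25·4 = 100.
φ(7^2) = 7^1·(7−1) = 7·6 = 42.
Multiply: 100 · 42 = 4200.

4200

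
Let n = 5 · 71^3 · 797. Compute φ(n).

1123538080

φ(1426275335) = 1426275335 · (1 − 1/5) · (1 − 1/71) · (1 − 1/797)
       = 1426275335 · 222880/282935 = 1123538080.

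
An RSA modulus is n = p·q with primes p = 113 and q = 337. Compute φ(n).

37632

For distinct primes, φ(pq) = (p−1)(q−1) = 112 × 336 = 37632.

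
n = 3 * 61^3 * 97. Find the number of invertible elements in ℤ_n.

φ(66051471) = 66051471 · (1 − 1/3) · (1 − 1/61) · (1 − 1/97)
       = 66051471 · 11520/17751 = 42865920.

42865920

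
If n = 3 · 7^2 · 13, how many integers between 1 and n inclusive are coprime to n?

φ(1911) = 1911 · (1 − 1/3) · (1 − 1/7) · (1 − 1/13)
       = 1911 · 144/273 = 1008.

1008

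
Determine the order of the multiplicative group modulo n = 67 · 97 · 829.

5246208

φ(5387671) = 5387671 · (1 − 1/67) · (1 − 1/97) · (1 − 1/829)
       = 5387671 · 5246208/5387671 = 5246208.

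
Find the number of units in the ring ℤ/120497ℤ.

120497 = 13^2 · 23 · 31.
φ(120497) = 120497 · (1 − 1/13) · (1 − 1/23) · (1 − 1/31)
       = 120497 · 7920/9269 = 102960.

102960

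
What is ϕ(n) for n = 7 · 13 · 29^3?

1695456

φ(7) = 7 − 1 = 6.
φ(13) = 13 − 1 = 12.
φ(29^3) = 29^2·(29−1) = 841·28 = 23548.
Since φ is multiplicative, φ(2219399) = 6 · 12 · 23548 = 1695456.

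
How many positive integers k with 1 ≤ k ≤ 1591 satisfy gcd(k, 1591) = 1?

1512

First factor: 1591 = 37 * 43.
φ(1591) = 1591 · (1 − 1/37) · (1 − 1/43)
       = 1591 · 1512/1591 = 1512.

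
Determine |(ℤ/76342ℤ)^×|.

30240

76342 = 2 × 7^2 × 19 × 41.
φ(76342) = 76342 · (1 − 1/2) · (1 − 1/7) · (1 − 1/19) · (1 − 1/41)
       = 76342 · 4320/10906 = 30240.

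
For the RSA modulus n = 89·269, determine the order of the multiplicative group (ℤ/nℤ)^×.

23584

φ(pq) = (p−1)(q−1) = 88 · 268 = 23584.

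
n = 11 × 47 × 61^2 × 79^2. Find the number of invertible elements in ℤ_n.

10374343200

φ(12006167437) = 12006167437 · (1 − 1/11) · (1 − 1/47) · (1 − 1/61) · (1 − 1/79)
       = 12006167437 · 2152800/2491423 = 10374343200.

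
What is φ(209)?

180

209 = 11 · 19.
φ(209) = 209 · (1 − 1/11) · (1 − 1/19)
       = 209 · 180/209 = 180.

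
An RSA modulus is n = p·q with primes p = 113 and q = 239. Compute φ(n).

φ(pq) = (p−1)(q−1) = 112 · 238 = 26656.

26656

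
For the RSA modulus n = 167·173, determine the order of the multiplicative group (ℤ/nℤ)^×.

φ(n) = (p − 1)(q − 1) = (167−1)(173−1) = 166·172 = 28552.

28552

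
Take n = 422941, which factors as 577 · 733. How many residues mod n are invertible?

421632

φ(577) = 577 − 1 = 576.
φ(733) = 733 − 1 = 732.
Since φ is multiplicative, φ(422941) = 576 · 732 = 421632.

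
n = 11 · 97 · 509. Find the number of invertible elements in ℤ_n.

φ(11) = 11 − 1 = 10.
φ(97) = 97 − 1 = 96.
φ(509) = 509 − 1 = 508.
Since φ is multiplicative, φ(543103) = 10 · 96 · 508 = 487680.

487680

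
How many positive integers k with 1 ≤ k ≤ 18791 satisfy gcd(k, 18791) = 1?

First factor: 18791 = 19 · 23 · 43.
φ(18791) = 18791 · (1 − 1/19) · (1 − 1/23) · (1 − 1/43)
       = 18791 · 16632/18791 = 16632.

16632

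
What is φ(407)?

Prime factorization: 407 = 11 × 37.
φ(407) = 407 · (1 − 1/11) · (1 − 1/37)
       = 407 · 360/407 = 360.

360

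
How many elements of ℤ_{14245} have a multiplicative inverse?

Factor 14245: 14245 = 5 * 7 * 11 * 37.
φ(5) = 5 − 1 = 4.
φ(7) = 7 − 1 = 6.
φ(11) = 11 − 1 = 10.
φ(37) = 37 − 1 = 36.
Multiply: 4 · 6 · 10 · 36 = 8640.

8640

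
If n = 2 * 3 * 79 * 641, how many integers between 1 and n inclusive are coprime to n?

φ(303834) = 303834 · (1 − 1/2) · (1 − 1/3) · (1 − 1/79) · (1 − 1/641)
       = 303834 · 99840/303834 = 99840.

99840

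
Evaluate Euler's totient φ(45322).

Factor 45322: 45322 = 2 · 17 · 31 · 43.
φ(45322) = 45322 · (1 − 1/2) · (1 − 1/17) · (1 − 1/31) · (1 − 1/43)
       = 45322 · 20160/45322 = 20160.

20160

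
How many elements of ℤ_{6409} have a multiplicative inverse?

Prime factorization: 6409 = 13 * 17 * 29.
φ(13) = 13 − 1 = 12.
φ(17) = 17 − 1 = 16.
φ(29) = 29 − 1 = 28.
φ(6409) = 12 × 16 × 28 = 5376.

5376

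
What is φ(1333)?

1260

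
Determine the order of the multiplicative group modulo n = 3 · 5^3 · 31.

φ(11625) = 11625 · (1 − 1/3) · (1 − 1/5) · (1 − 1/31)
       = 11625 · 240/465 = 6000.

6000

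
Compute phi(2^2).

φ(2^2) = 2^2 − 2^1 = 4 − 2 = 2.

2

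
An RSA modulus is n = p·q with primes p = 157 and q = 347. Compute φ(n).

53976

φ(n) = (p − 1)(q − 1) = (157−1)(347−1) = 156·346 = 53976.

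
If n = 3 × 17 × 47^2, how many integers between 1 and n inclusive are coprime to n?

69184

φ(3) = 3 − 1 = 2.
φ(17) = 17 − 1 = 16.
φ(47^2) = 47^1·(47−1) = 47·46 = 2162.
φ(112659) = 2 × 16 × 2162 = 69184.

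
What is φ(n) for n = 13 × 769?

9216

φ(13) = 13 − 1 = 12.
φ(769) = 769 − 1 = 768.
φ(9997) = 12 × 768 = 9216.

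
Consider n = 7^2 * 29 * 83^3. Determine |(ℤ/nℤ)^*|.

664320048

φ(812509327) = 812509327 · (1 − 1/7) · (1 − 1/29) · (1 − 1/83)
       = 812509327 · 13776/16849 = 664320048.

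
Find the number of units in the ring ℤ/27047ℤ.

27047 = 17 * 37 * 43.
φ(17) = 17 − 1 = 16.
φ(37) = 37 − 1 = 36.
φ(43) = 43 − 1 = 42.
Since φ is multiplicative, φ(27047) = 16 · 36 · 42 = 24192.

24192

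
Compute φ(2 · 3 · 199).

396

φ(2) = 2 − 1 = 1.
φ(3) = 3 − 1 = 2.
φ(199) = 199 − 1 = 198.
Multiply: 1 · 2 · 198 = 396.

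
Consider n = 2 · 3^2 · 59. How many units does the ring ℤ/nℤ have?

348

φ(2) = 2 − 1 = 1.
φ(3^2) = 3^1·(3−1) = 3·2 = 6.
φ(59) = 59 − 1 = 58.
Multiply: 1 · 6 · 58 = 348.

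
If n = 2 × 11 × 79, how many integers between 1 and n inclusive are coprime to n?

780

φ(1738) = 1738 · (1 − 1/2) · (1 − 1/11) · (1 − 1/79)
       = 1738 · 780/1738 = 780.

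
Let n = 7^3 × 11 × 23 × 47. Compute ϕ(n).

2975280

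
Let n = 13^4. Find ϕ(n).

φ(28561) = 28561 · (1 − 1/13)
       = 28561 · 12/13 = 26364.

26364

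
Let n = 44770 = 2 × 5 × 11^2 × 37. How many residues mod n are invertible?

φ(2) = 2 − 1 = 1.
φ(5) = 5 − 1 = 4.
φ(11^2) = 11^2 − 11^1 = 121 − 11 = 110.
φ(37) = 37 − 1 = 36.
φ(44770) = 1 × 4 × 110 × 36 = 15840.

15840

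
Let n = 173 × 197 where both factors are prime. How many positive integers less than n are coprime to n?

33712

φ(34081) = 34081 · (1 − 1/173) · (1 − 1/197)
       = 34081 · 33712/34081 = 33712.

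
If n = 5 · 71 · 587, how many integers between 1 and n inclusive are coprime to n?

φ(208385) = 208385 · (1 − 1/5) · (1 − 1/71) · (1 − 1/587)
       = 208385 · 164080/208385 = 164080.

164080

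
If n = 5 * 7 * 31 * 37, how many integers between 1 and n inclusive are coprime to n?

25920

φ(5) = 5 − 1 = 4.
φ(7) = 7 − 1 = 6.
φ(31) = 31 − 1 = 30.
φ(37) = 37 − 1 = 36.
Since φ is multiplicative, φ(40145) = 4 · 6 · 30 · 36 = 25920.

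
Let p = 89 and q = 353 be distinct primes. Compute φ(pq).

30976

φ(89) = 89 − 1 = 88.
φ(353) = 353 − 1 = 352.
Since φ is multiplicative, φ(31417) = 88 · 352 = 30976.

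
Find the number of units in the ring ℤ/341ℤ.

Factor 341: 341 = 11 × 31.
φ(11) = 11 − 1 = 10.
φ(31) = 31 − 1 = 30.
Since φ is multiplicative, φ(341) = 10 · 30 = 300.

300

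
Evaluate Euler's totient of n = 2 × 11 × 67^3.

2962740

φ(6616786) = 6616786 · (1 − 1/2) · (1 − 1/11) · (1 − 1/67)
       = 6616786 · 660/1474 = 2962740.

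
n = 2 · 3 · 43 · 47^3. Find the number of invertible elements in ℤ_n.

φ(2) = 2 − 1 = 1.
φ(3) = 3 − 1 = 2.
φ(43) = 43 − 1 = 42.
φ(47^3) = 47^3 − 47^2 = 103823 − 2209 = 101614.
φ(26786334) = 1 × 2 × 42 × 101614 = 8535576.

8535576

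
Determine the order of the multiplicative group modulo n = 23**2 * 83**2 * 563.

1935435832

φ(23^2) = 23^2 − 23^1 = 529 − 23 = 506.
φ(83^2) = 83^1·(83−1) = 83·82 = 6806.
φ(563) = 563 − 1 = 562.
Since φ is multiplicative, φ(2051730203) = 506 · 6806 · 562 = 1935435832.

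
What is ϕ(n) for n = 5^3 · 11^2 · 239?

2618000

φ(3614875) = 3614875 · (1 − 1/5) · (1 − 1/11) · (1 − 1/239)
       = 3614875 · 9520/13145 = 2618000.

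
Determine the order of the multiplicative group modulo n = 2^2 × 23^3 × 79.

φ(2^2) = 2^1·(2−1) = 2·1 = 2.
φ(23^3) = 23^3 − 23^2 = 12167 − 529 = 11638.
φ(79) = 79 − 1 = 78.
φ(3844772) = 2 × 11638 × 78 = 1815528.

1815528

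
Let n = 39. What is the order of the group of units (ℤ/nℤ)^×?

24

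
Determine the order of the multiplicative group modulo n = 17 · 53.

832

φ(17) = 17 − 1 = 16.
φ(53) = 53 − 1 = 52.
Multiply: 16 · 52 = 832.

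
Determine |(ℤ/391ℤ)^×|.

Factor 391: 391 = 17 · 23.
φ(391) = 391 · (1 − 1/17) · (1 − 1/23)
       = 391 · 352/391 = 352.

352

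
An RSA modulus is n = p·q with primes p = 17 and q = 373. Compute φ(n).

φ(17) = 17 − 1 = 16.
φ(373) = 373 − 1 = 372.
Multiply: 16 · 372 = 5952.

5952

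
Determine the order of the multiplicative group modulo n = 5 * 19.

72

φ(95) = 95 · (1 − 1/5) · (1 − 1/19)
       = 95 · 72/95 = 72.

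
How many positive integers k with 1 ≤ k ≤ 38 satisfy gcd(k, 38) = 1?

18

38 = 2 · 19.
φ(38) = 38 · (1 − 1/2) · (1 − 1/19)
       = 38 · 18/38 = 18.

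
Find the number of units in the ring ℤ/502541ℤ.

423360

Prime factorization: 502541 = 13 × 29 × 31 × 43.
φ(502541) = 502541 · (1 − 1/13) · (1 − 1/29) · (1 − 1/31) · (1 − 1/43)
       = 502541 · 423360/502541 = 423360.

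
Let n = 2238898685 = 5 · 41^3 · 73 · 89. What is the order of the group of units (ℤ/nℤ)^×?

1704130560

φ(2238898685) = 2238898685 · (1 − 1/5) · (1 − 1/41) · (1 − 1/73) · (1 − 1/89)
       = 2238898685 · 1013760/1331885 = 1704130560.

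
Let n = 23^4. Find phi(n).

267674

φ(23^4) = 23^4 − 23^3 = 279841 − 12167 = 267674.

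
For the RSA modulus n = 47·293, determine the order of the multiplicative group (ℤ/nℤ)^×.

13432

φ(pq) = (p−1)(q−1) = 46 · 292 = 13432.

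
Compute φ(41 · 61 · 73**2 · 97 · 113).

φ(146086333669) = 146086333669 · (1 − 1/41) · (1 − 1/61) · (1 − 1/73) · (1 − 1/97) · (1 − 1/113)
       = 146086333669 · 1857945600/2001182653 = 135630028800.

135630028800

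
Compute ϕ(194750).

72000

Prime factorization: 194750 = 2 · 5**3 · 19 · 41.
φ(194750) = 194750 · (1 − 1/2) · (1 − 1/5) · (1 − 1/19) · (1 − 1/41)
       = 194750 · 2880/7790 = 72000.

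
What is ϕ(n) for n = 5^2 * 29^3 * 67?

31083360

φ(5^2) = 5^1·(5−1) = 5·4 = 20.
φ(29^3) = 29^3 − 29^2 = 24389 − 841 = 23548.
φ(67) = 67 − 1 = 66.
φ(40851575) = 20 × 23548 × 66 = 31083360.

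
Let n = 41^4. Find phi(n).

φ(41^4) = 41^4 − 41^3 = 2825761 − 68921 = 2756840.

2756840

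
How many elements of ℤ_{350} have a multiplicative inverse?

120

Factor 350: 350 = 2 * 5**2 * 7.
φ(2) = 2 − 1 = 1.
φ(5^2) = 5^2 − 5^1 = 25 − 5 = 20.
φ(7) = 7 − 1 = 6.
Since φ is multiplicative, φ(350) = 1 · 20 · 6 = 120.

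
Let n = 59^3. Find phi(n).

201898

φ(59^3) = 59^3 − 59^2 = 205379 − 3481 = 201898.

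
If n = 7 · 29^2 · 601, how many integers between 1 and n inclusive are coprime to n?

2923200

φ(3538087) = 3538087 · (1 − 1/7) · (1 − 1/29) · (1 − 1/601)
       = 3538087 · 100800/122003 = 2923200.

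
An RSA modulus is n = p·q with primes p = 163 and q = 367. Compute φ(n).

For distinct primes, φ(pq) = (p−1)(q−1) = 162 × 366 = 59292.

59292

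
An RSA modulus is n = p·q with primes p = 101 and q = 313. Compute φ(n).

φ(n) = (p − 1)(q − 1) = (101−1)(313−1) = 100·312 = 31200.

31200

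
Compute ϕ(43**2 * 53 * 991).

92972880

φ(97115027) = 97115027 · (1 − 1/43) · (1 − 1/53) · (1 − 1/991)
       = 97115027 · 2162160/2258489 = 92972880.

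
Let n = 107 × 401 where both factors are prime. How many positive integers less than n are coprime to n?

42400

φ(42907) = 42907 · (1 − 1/107) · (1 − 1/401)
       = 42907 · 42400/42907 = 42400.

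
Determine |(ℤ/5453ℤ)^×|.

4320

First factor: 5453 = 7 × 19 × 41.
φ(5453) = 5453 · (1 − 1/7) · (1 − 1/19) · (1 − 1/41)
       = 5453 · 4320/5453 = 4320.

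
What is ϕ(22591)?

20160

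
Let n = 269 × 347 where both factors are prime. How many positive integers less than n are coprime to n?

92728

φ(93343) = 93343 · (1 − 1/269) · (1 − 1/347)
       = 93343 · 92728/93343 = 92728.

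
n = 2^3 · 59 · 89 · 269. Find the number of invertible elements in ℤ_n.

5471488

φ(2^3) = 2^3 − 2^2 = 8 − 4 = 4.
φ(59) = 59 − 1 = 58.
φ(89) = 89 − 1 = 88.
φ(269) = 269 − 1 = 268.
φ(11300152) = 4 × 58 × 88 × 268 = 5471488.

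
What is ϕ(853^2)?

726756

φ(727609) = 727609 · (1 − 1/853)
       = 727609 · 852/853 = 726756.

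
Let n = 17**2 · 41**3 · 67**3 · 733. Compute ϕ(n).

3966443120471040

φ(17^2) = 17^1·(17−1) = 17·16 = 272.
φ(41^3) = 41^3 − 41^2 = 68921 − 1681 = 67240.
φ(67^3) = 67^2·(67−1) = 4489·66 = 296274.
φ(733) = 733 − 1 = 732.
Multiply: 272 · 67240 · 296274 · 732 = 3966443120471040.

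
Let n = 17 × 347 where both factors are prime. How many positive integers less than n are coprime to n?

5536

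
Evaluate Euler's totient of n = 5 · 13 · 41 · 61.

115200

φ(5) = 5 − 1 = 4.
φ(13) = 13 − 1 = 12.
φ(41) = 41 − 1 = 40.
φ(61) = 61 − 1 = 60.
Multiply: 4 · 12 · 40 · 60 = 115200.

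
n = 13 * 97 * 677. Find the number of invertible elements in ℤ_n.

778752

φ(13) = 13 − 1 = 12.
φ(97) = 97 − 1 = 96.
φ(677) = 677 − 1 = 676.
Since φ is multiplicative, φ(853697) = 12 · 96 · 676 = 778752.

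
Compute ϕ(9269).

Factor 9269: 9269 = 13 * 23 * 31.
φ(13) = 13 − 1 = 12.
φ(23) = 23 − 1 = 22.
φ(31) = 31 − 1 = 30.
Since φ is multiplicative, φ(9269) = 12 · 22 · 30 = 7920.

7920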